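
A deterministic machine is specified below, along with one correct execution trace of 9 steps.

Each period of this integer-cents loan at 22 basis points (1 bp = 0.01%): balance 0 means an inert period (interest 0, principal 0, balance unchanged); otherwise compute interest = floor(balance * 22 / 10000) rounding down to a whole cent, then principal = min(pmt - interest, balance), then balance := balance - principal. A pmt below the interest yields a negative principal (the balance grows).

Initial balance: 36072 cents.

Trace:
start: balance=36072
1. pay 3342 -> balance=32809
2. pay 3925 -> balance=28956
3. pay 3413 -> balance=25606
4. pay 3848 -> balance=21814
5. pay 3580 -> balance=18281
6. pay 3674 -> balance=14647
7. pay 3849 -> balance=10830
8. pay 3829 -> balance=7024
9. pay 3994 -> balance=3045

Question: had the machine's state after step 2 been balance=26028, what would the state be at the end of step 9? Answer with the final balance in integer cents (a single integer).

71

state after step 2 := balance=26028
3. pay 3413 -> balance=22672
4. pay 3848 -> balance=18873
5. pay 3580 -> balance=15334
6. pay 3674 -> balance=11693
7. pay 3849 -> balance=7869
8. pay 3829 -> balance=4057
9. pay 3994 -> balance=71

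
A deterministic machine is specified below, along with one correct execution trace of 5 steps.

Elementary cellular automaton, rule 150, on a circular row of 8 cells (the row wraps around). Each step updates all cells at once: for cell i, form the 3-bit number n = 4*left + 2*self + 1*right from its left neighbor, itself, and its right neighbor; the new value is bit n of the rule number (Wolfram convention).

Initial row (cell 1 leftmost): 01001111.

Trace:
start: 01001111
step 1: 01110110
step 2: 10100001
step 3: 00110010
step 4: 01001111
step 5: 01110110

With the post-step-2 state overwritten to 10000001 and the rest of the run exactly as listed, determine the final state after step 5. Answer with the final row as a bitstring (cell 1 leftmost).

state after step 2 := 10000001
step 3: 01000010
step 4: 11100111
step 5: 11011011

11011011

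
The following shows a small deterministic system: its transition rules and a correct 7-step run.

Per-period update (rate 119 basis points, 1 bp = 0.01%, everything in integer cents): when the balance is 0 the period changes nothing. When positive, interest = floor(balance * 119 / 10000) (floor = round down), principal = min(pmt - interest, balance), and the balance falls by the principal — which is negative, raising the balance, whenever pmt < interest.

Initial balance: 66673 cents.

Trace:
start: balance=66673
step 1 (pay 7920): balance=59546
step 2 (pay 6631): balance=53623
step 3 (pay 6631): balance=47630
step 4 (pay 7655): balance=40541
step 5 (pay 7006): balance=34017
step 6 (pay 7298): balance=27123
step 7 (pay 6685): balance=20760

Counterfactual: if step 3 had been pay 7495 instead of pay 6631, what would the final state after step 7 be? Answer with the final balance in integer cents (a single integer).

(re-executing from step 3 with the substitution; state before step 3: balance=53623)
step 3 (pay 7495): balance=46766
step 4 (pay 7655): balance=39667
step 5 (pay 7006): balance=33133
step 6 (pay 7298): balance=26229
step 7 (pay 6685): balance=19856

19856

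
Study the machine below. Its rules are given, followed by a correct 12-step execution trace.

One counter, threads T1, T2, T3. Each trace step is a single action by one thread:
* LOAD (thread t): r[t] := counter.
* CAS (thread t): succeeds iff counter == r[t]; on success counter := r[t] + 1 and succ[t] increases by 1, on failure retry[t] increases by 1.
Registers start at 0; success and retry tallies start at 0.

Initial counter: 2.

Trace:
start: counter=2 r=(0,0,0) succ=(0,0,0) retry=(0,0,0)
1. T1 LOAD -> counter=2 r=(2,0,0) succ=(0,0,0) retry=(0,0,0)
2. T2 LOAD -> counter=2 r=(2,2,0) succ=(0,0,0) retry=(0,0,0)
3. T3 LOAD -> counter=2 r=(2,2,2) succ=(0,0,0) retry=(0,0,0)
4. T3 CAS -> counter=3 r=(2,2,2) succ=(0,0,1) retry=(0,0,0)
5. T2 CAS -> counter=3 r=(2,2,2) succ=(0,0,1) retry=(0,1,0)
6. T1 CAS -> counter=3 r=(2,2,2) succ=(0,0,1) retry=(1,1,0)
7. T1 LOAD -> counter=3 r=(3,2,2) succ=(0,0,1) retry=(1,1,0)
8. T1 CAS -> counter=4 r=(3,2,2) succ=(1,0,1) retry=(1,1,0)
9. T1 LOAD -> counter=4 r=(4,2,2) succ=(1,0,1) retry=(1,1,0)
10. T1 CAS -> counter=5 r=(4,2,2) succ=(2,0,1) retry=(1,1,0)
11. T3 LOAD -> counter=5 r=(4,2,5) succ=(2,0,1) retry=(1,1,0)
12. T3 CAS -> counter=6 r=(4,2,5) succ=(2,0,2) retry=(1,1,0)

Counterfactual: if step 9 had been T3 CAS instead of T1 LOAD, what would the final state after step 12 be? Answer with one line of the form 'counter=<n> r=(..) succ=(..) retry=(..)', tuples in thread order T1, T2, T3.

(re-executing from step 9 with the substitution; state before step 9: counter=4 r=(3,2,2) succ=(1,0,1) retry=(1,1,0))
9. T3 CAS -> counter=4 r=(3,2,2) succ=(1,0,1) retry=(1,1,1)
10. T1 CAS -> counter=4 r=(3,2,2) succ=(1,0,1) retry=(2,1,1)
11. T3 LOAD -> counter=4 r=(3,2,4) succ=(1,0,1) retry=(2,1,1)
12. T3 CAS -> counter=5 r=(3,2,4) succ=(1,0,2) retry=(2,1,1)

counter=5 r=(3,2,4) succ=(1,0,2) retry=(2,1,1)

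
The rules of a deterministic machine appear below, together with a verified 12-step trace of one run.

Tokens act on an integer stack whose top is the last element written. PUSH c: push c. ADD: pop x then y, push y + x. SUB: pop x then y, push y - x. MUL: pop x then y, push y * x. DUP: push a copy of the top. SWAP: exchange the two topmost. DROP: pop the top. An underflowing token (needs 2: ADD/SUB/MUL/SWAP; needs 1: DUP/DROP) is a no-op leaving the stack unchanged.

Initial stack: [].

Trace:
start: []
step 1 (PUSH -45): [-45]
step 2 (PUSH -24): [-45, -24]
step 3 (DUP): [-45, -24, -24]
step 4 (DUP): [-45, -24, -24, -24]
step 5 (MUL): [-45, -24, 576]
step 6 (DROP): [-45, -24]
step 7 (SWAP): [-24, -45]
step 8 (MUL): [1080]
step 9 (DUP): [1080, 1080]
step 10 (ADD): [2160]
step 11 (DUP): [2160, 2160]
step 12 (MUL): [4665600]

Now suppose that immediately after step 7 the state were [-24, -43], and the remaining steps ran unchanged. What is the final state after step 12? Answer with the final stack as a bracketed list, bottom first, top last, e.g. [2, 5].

state after step 7 := [-24, -43]
step 8 (MUL): [1032]
step 9 (DUP): [1032, 1032]
step 10 (ADD): [2064]
step 11 (DUP): [2064, 2064]
step 12 (MUL): [4260096]

[4260096]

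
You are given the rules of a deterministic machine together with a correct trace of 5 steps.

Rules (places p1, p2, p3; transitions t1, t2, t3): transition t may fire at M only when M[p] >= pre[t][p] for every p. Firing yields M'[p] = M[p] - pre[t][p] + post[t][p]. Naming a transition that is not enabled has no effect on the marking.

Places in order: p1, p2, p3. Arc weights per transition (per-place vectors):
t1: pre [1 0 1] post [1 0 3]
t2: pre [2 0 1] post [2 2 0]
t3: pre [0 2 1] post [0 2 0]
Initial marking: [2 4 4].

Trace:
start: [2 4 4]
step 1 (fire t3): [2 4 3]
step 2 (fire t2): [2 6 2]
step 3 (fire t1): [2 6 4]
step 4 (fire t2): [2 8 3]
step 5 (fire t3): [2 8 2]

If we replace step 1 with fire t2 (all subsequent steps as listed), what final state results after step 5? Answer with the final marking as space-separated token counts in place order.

(re-executing from step 1 with the substitution; state before step 1: [2 4 4])
step 1 (fire t2): [2 6 3]
step 2 (fire t2): [2 8 2]
step 3 (fire t1): [2 8 4]
step 4 (fire t2): [2 10 3]
step 5 (fire t3): [2 10 2]

2 10 2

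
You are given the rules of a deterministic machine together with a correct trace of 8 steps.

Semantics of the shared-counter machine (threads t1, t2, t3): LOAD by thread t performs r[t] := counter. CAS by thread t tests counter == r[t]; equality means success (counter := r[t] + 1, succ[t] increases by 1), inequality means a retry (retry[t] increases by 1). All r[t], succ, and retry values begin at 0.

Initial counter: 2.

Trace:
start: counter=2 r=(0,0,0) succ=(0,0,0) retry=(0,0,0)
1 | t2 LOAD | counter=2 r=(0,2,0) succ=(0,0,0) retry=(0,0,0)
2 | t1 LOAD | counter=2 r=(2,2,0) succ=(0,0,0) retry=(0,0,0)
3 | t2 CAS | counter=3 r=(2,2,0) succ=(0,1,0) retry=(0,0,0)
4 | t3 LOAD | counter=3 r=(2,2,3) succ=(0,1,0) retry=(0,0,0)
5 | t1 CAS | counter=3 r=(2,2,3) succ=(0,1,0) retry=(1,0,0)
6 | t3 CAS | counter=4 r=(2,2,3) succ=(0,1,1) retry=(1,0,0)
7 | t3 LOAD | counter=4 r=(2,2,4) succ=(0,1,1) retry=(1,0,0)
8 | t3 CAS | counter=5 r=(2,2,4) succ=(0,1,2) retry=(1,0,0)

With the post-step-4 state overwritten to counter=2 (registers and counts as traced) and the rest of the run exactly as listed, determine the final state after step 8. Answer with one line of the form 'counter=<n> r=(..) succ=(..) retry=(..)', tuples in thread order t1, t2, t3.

counter=5 r=(2,2,4) succ=(1,1,2) retry=(0,0,0)

state after step 4 := counter=2 r=(2,2,3) succ=(0,1,0) retry=(0,0,0)
5 | t1 CAS | counter=3 r=(2,2,3) succ=(1,1,0) retry=(0,0,0)
6 | t3 CAS | counter=4 r=(2,2,3) succ=(1,1,1) retry=(0,0,0)
7 | t3 LOAD | counter=4 r=(2,2,4) succ=(1,1,1) retry=(0,0,0)
8 | t3 CAS | counter=5 r=(2,2,4) succ=(1,1,2) retry=(0,0,0)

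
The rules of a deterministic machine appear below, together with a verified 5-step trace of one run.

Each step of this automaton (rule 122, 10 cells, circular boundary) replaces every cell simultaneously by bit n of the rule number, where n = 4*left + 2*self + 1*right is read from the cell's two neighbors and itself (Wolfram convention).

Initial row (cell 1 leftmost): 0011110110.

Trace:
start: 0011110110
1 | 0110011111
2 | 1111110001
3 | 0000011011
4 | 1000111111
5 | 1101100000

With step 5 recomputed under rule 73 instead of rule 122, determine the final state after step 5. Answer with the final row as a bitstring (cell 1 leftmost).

1010100000

(re-executing step 5 under rule 73; state before step 5: 1000111111)
5 | 1010100000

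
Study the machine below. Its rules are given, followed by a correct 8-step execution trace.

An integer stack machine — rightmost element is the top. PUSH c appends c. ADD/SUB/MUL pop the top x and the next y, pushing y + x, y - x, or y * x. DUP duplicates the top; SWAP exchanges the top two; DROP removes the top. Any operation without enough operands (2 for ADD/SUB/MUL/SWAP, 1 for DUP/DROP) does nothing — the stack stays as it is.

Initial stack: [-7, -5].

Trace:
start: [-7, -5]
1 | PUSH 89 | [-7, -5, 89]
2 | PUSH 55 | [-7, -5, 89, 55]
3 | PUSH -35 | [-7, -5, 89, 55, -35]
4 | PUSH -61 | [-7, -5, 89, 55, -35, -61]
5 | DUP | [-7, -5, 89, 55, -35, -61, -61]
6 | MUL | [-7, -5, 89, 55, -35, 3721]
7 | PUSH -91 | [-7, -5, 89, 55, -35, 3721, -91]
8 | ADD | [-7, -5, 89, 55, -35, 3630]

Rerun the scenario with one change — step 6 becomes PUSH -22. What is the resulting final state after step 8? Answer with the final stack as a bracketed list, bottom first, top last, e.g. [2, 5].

[-7, -5, 89, 55, -35, -61, -61, -113]

(re-executing from step 6 with the substitution; state before step 6: [-7, -5, 89, 55, -35, -61, -61])
6 | PUSH -22 | [-7, -5, 89, 55, -35, -61, -61, -22]
7 | PUSH -91 | [-7, -5, 89, 55, -35, -61, -61, -22, -91]
8 | ADD | [-7, -5, 89, 55, -35, -61, -61, -113]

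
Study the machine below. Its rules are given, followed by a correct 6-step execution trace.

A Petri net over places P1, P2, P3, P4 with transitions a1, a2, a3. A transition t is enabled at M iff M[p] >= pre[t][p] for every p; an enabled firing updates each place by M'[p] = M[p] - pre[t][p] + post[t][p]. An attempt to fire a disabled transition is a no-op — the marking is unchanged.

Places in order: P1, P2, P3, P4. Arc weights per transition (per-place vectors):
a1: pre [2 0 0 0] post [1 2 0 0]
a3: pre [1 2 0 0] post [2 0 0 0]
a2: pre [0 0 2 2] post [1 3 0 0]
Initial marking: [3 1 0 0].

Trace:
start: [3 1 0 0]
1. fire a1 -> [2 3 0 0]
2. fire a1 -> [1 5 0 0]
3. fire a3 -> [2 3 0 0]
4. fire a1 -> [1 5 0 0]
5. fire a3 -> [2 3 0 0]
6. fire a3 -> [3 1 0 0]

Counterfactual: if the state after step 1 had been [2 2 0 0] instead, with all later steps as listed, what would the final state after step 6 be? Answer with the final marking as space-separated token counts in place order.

3 0 0 0

state after step 1 := [2 2 0 0]
2. fire a1 -> [1 4 0 0]
3. fire a3 -> [2 2 0 0]
4. fire a1 -> [1 4 0 0]
5. fire a3 -> [2 2 0 0]
6. fire a3 -> [3 0 0 0]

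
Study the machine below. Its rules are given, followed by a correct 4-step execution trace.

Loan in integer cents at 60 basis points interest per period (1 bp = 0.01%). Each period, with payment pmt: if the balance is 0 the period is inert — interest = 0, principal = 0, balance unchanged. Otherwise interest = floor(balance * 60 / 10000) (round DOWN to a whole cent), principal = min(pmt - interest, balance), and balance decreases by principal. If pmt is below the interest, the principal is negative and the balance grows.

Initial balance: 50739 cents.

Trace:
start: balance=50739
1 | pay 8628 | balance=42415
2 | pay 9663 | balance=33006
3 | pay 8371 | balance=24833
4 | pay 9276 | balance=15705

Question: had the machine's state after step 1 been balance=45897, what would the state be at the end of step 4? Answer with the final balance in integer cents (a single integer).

state after step 1 := balance=45897
2 | pay 9663 | balance=36509
3 | pay 8371 | balance=28357
4 | pay 9276 | balance=19251

19251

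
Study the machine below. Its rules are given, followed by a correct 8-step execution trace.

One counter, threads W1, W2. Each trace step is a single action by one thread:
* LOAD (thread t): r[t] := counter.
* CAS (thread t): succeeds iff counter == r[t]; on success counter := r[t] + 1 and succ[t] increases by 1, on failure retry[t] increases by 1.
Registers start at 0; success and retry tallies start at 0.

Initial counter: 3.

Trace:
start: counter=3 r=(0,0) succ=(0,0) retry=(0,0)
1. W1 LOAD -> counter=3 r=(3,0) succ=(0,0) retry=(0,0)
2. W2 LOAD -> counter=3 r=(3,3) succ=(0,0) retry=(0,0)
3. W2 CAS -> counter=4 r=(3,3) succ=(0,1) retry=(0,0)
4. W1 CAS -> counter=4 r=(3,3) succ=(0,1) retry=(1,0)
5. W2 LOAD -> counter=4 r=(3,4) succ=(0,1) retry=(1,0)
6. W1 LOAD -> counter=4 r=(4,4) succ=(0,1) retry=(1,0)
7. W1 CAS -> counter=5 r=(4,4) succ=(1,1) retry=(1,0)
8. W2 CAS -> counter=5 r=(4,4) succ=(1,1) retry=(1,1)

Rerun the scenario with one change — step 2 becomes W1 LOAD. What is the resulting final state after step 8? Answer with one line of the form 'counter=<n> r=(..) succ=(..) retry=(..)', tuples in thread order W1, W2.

(re-executing from step 2 with the substitution; state before step 2: counter=3 r=(3,0) succ=(0,0) retry=(0,0))
2. W1 LOAD -> counter=3 r=(3,0) succ=(0,0) retry=(0,0)
3. W2 CAS -> counter=3 r=(3,0) succ=(0,0) retry=(0,1)
4. W1 CAS -> counter=4 r=(3,0) succ=(1,0) retry=(0,1)
5. W2 LOAD -> counter=4 r=(3,4) succ=(1,0) retry=(0,1)
6. W1 LOAD -> counter=4 r=(4,4) succ=(1,0) retry=(0,1)
7. W1 CAS -> counter=5 r=(4,4) succ=(2,0) retry=(0,1)
8. W2 CAS -> counter=5 r=(4,4) succ=(2,0) retry=(0,2)

counter=5 r=(4,4) succ=(2,0) retry=(0,2)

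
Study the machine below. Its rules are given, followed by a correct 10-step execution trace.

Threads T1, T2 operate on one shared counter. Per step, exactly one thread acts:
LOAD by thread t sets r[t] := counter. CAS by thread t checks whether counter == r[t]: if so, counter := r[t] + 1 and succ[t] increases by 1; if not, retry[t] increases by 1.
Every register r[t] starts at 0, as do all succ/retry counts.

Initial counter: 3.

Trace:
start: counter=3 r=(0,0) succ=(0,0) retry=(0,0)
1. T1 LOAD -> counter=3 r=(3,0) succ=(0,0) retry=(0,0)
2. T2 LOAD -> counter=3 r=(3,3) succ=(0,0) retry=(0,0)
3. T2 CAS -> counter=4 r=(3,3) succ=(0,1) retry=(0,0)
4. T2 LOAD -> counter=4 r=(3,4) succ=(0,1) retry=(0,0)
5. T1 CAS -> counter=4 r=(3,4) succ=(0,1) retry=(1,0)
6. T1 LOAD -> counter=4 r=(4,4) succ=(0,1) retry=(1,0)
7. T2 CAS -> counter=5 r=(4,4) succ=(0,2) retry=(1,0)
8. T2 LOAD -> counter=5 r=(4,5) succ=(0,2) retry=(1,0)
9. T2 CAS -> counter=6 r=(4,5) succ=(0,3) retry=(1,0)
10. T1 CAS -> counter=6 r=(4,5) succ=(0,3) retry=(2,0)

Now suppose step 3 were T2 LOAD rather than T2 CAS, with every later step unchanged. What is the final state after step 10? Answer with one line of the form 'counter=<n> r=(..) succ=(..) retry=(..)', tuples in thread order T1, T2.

counter=5 r=(4,4) succ=(1,1) retry=(1,1)

(re-executing from step 3 with the substitution; state before step 3: counter=3 r=(3,3) succ=(0,0) retry=(0,0))
3. T2 LOAD -> counter=3 r=(3,3) succ=(0,0) retry=(0,0)
4. T2 LOAD -> counter=3 r=(3,3) succ=(0,0) retry=(0,0)
5. T1 CAS -> counter=4 r=(3,3) succ=(1,0) retry=(0,0)
6. T1 LOAD -> counter=4 r=(4,3) succ=(1,0) retry=(0,0)
7. T2 CAS -> counter=4 r=(4,3) succ=(1,0) retry=(0,1)
8. T2 LOAD -> counter=4 r=(4,4) succ=(1,0) retry=(0,1)
9. T2 CAS -> counter=5 r=(4,4) succ=(1,1) retry=(0,1)
10. T1 CAS -> counter=5 r=(4,4) succ=(1,1) retry=(1,1)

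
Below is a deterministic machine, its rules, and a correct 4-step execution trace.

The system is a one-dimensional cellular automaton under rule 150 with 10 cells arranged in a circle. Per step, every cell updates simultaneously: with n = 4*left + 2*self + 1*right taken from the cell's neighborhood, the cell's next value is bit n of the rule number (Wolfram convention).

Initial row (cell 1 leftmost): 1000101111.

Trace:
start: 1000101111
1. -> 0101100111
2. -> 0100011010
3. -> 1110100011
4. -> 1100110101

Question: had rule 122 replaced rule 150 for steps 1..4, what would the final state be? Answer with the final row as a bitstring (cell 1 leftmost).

(re-executing steps 1..4 under rule 122; state before step 1: 1000101111)
1. -> 1101011000
2. -> 1110111101
3. -> 0011100111
4. -> 1110111101

1110111101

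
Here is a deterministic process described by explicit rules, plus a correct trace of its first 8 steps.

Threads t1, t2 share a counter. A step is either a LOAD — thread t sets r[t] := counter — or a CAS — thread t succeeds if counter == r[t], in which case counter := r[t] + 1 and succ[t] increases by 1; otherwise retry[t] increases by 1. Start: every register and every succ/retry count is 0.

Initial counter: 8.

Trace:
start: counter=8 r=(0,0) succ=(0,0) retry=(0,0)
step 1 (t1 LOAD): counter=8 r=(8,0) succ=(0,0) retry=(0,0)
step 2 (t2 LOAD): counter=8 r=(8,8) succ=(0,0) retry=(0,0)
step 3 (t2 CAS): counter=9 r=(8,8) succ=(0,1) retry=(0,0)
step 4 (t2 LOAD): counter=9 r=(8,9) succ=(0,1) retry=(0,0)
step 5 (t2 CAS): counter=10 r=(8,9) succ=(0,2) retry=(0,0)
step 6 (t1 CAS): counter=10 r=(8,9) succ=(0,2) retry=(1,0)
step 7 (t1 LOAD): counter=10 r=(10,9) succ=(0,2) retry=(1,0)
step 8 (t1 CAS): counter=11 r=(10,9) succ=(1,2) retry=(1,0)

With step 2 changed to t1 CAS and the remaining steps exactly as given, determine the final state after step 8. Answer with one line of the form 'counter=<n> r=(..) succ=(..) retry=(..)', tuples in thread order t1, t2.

(re-executing from step 2 with the substitution; state before step 2: counter=8 r=(8,0) succ=(0,0) retry=(0,0))
step 2 (t1 CAS): counter=9 r=(8,0) succ=(1,0) retry=(0,0)
step 3 (t2 CAS): counter=9 r=(8,0) succ=(1,0) retry=(0,1)
step 4 (t2 LOAD): counter=9 r=(8,9) succ=(1,0) retry=(0,1)
step 5 (t2 CAS): counter=10 r=(8,9) succ=(1,1) retry=(0,1)
step 6 (t1 CAS): counter=10 r=(8,9) succ=(1,1) retry=(1,1)
step 7 (t1 LOAD): counter=10 r=(10,9) succ=(1,1) retry=(1,1)
step 8 (t1 CAS): counter=11 r=(10,9) succ=(2,1) retry=(1,1)

counter=11 r=(10,9) succ=(2,1) retry=(1,1)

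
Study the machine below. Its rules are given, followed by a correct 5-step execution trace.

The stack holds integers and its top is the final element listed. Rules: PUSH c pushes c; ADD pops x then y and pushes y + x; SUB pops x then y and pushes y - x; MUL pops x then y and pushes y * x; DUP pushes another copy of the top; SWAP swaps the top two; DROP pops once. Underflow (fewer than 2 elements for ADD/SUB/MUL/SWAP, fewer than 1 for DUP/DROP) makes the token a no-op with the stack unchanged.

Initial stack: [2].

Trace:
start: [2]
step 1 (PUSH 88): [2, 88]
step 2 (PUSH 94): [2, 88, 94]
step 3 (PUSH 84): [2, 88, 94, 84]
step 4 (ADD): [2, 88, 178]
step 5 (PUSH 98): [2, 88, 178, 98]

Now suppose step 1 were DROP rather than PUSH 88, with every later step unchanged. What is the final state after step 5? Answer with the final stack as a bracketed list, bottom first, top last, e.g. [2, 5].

(re-executing from step 1 with the substitution; state before step 1: [2])
step 1 (DROP): []
step 2 (PUSH 94): [94]
step 3 (PUSH 84): [94, 84]
step 4 (ADD): [178]
step 5 (PUSH 98): [178, 98]

[178, 98]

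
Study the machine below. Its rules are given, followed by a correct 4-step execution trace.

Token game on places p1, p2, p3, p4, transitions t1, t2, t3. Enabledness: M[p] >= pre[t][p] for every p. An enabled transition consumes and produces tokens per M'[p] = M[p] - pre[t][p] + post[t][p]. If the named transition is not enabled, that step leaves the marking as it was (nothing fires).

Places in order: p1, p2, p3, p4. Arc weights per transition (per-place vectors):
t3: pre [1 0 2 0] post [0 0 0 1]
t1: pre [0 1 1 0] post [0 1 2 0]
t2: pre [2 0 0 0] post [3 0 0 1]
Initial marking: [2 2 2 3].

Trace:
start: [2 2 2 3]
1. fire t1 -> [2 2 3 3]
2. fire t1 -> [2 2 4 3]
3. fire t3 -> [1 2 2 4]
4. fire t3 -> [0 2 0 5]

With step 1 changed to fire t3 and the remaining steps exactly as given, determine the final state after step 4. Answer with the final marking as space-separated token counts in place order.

(re-executing from step 1 with the substitution; state before step 1: [2 2 2 3])
1. fire t3 -> [1 2 0 4]
2. fire t1 -> [1 2 0 4]
3. fire t3 -> [1 2 0 4]
4. fire t3 -> [1 2 0 4]

1 2 0 4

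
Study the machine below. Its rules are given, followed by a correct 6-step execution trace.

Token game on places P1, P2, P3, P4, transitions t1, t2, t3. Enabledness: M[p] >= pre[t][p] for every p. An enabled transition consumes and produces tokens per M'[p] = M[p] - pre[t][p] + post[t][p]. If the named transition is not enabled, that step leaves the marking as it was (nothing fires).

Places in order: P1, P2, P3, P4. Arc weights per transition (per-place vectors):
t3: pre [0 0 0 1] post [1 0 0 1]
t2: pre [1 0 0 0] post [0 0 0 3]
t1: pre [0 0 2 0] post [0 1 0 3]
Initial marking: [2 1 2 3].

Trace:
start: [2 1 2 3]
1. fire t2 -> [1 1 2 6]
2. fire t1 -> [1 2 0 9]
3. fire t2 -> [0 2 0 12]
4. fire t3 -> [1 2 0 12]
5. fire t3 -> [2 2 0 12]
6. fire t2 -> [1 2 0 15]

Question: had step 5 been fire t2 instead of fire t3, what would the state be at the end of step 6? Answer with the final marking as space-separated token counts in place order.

0 2 0 15

(re-executing from step 5 with the substitution; state before step 5: [1 2 0 12])
5. fire t2 -> [0 2 0 15]
6. fire t2 -> [0 2 0 15]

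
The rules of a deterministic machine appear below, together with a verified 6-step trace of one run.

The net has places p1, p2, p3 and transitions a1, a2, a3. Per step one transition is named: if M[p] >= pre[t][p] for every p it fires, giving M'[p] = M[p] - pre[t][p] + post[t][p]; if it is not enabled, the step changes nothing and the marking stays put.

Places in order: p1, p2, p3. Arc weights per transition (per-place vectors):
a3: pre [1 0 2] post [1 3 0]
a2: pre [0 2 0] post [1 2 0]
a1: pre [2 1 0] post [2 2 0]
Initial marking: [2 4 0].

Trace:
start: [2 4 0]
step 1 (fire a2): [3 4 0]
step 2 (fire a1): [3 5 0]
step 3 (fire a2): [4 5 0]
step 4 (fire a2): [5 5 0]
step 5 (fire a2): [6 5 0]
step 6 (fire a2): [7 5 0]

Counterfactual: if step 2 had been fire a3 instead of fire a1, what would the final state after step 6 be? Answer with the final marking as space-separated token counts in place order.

7 4 0

(re-executing from step 2 with the substitution; state before step 2: [3 4 0])
step 2 (fire a3): [3 4 0]
step 3 (fire a2): [4 4 0]
step 4 (fire a2): [5 4 0]
step 5 (fire a2): [6 4 0]
step 6 (fire a2): [7 4 0]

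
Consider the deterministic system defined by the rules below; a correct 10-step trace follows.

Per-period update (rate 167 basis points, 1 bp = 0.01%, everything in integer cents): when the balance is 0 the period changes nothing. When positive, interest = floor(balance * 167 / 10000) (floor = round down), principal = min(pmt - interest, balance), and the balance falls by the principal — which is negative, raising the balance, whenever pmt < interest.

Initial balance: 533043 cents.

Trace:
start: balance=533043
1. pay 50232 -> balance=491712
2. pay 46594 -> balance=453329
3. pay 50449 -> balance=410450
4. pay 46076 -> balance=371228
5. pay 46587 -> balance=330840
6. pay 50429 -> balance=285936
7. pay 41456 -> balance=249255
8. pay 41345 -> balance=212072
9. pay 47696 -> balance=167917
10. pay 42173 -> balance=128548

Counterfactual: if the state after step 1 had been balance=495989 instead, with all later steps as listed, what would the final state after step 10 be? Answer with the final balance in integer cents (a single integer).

133512

state after step 1 := balance=495989
2. pay 46594 -> balance=457678
3. pay 50449 -> balance=414872
4. pay 46076 -> balance=375724
5. pay 46587 -> balance=335411
6. pay 50429 -> balance=290583
7. pay 41456 -> balance=253979
8. pay 41345 -> balance=216875
9. pay 47696 -> balance=172800
10. pay 42173 -> balance=133512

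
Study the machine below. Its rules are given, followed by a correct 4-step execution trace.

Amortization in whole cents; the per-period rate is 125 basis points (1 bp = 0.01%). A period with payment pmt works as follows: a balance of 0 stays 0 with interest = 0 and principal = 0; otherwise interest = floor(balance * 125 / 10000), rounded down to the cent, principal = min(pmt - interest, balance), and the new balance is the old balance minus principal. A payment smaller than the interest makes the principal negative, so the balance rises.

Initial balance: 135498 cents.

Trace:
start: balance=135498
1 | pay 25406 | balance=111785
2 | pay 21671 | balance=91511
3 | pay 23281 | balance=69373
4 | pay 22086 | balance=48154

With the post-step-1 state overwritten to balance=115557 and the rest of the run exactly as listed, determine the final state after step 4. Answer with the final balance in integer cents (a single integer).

state after step 1 := balance=115557
2 | pay 21671 | balance=95330
3 | pay 23281 | balance=73240
4 | pay 22086 | balance=52069

52069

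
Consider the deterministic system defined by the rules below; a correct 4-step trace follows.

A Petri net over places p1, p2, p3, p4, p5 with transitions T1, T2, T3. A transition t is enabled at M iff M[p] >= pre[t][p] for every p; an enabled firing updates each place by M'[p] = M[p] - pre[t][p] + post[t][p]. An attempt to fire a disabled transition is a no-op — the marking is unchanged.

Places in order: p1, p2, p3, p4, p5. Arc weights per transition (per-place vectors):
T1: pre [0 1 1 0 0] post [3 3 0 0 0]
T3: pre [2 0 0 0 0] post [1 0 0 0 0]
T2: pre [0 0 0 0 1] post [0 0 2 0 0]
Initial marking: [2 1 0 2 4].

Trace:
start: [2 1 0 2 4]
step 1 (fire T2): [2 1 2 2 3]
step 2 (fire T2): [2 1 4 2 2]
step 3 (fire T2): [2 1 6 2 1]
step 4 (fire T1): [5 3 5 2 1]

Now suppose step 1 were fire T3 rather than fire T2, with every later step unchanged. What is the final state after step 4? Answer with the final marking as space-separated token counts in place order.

4 3 3 2 2

(re-executing from step 1 with the substitution; state before step 1: [2 1 0 2 4])
step 1 (fire T3): [1 1 0 2 4]
step 2 (fire T2): [1 1 2 2 3]
step 3 (fire T2): [1 1 4 2 2]
step 4 (fire T1): [4 3 3 2 2]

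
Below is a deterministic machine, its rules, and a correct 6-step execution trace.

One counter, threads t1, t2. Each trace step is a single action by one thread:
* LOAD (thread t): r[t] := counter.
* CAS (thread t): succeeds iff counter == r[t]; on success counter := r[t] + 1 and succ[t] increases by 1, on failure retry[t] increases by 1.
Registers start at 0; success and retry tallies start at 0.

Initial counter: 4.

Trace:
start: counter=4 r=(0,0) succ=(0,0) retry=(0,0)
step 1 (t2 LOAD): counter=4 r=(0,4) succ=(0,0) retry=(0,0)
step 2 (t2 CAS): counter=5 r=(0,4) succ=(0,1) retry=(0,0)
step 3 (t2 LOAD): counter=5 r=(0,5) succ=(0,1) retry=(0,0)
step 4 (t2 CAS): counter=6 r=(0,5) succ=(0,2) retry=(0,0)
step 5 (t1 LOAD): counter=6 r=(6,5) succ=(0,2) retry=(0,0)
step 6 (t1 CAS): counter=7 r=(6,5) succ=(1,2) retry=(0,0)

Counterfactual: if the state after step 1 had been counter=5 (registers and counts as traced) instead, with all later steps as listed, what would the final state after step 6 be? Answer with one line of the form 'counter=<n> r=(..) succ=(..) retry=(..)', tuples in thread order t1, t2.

state after step 1 := counter=5 r=(0,4) succ=(0,0) retry=(0,0)
step 2 (t2 CAS): counter=5 r=(0,4) succ=(0,0) retry=(0,1)
step 3 (t2 LOAD): counter=5 r=(0,5) succ=(0,0) retry=(0,1)
step 4 (t2 CAS): counter=6 r=(0,5) succ=(0,1) retry=(0,1)
step 5 (t1 LOAD): counter=6 r=(6,5) succ=(0,1) retry=(0,1)
step 6 (t1 CAS): counter=7 r=(6,5) succ=(1,1) retry=(0,1)

counter=7 r=(6,5) succ=(1,1) retry=(0,1)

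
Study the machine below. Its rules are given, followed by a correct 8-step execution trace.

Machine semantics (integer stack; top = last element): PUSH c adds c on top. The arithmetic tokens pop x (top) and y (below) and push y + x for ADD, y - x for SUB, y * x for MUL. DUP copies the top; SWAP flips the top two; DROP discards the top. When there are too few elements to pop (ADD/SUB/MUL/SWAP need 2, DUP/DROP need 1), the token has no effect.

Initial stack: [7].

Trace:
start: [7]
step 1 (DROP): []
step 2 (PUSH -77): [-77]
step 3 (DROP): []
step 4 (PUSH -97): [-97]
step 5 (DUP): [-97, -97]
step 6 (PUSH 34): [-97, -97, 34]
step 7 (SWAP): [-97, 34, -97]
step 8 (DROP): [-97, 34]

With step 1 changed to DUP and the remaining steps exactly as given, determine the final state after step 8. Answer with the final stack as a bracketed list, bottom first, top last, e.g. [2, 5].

(re-executing from step 1 with the substitution; state before step 1: [7])
step 1 (DUP): [7, 7]
step 2 (PUSH -77): [7, 7, -77]
step 3 (DROP): [7, 7]
step 4 (PUSH -97): [7, 7, -97]
step 5 (DUP): [7, 7, -97, -97]
step 6 (PUSH 34): [7, 7, -97, -97, 34]
step 7 (SWAP): [7, 7, -97, 34, -97]
step 8 (DROP): [7, 7, -97, 34]

[7, 7, -97, 34]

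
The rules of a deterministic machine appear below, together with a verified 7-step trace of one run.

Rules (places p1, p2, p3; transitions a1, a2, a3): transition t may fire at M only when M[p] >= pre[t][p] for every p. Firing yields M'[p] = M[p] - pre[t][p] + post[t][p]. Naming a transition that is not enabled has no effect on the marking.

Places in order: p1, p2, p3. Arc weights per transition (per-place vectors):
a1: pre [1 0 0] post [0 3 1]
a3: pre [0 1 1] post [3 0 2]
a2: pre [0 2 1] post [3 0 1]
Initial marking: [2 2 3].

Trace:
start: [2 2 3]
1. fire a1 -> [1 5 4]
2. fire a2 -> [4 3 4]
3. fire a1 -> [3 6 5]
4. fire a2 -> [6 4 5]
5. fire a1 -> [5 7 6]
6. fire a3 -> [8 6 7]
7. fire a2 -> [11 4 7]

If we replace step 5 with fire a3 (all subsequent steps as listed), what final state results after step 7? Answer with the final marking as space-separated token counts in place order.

(re-executing from step 5 with the substitution; state before step 5: [6 4 5])
5. fire a3 -> [9 3 6]
6. fire a3 -> [12 2 7]
7. fire a2 -> [15 0 7]

15 0 7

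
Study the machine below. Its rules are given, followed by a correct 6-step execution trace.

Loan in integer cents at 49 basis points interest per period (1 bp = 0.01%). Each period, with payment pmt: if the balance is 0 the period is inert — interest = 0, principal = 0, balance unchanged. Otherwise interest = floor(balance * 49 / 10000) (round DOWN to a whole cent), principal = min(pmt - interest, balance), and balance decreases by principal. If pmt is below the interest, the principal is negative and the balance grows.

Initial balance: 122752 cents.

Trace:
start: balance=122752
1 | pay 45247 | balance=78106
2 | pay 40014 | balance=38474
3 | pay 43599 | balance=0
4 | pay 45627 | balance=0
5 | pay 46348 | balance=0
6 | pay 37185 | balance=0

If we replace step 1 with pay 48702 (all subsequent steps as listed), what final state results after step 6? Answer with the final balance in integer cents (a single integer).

0

(re-executing from step 1 with the substitution; state before step 1: balance=122752)
1 | pay 48702 | balance=74651
2 | pay 40014 | balance=35002
3 | pay 43599 | balance=0
4 | pay 45627 | balance=0
5 | pay 46348 | balance=0
6 | pay 37185 | balance=0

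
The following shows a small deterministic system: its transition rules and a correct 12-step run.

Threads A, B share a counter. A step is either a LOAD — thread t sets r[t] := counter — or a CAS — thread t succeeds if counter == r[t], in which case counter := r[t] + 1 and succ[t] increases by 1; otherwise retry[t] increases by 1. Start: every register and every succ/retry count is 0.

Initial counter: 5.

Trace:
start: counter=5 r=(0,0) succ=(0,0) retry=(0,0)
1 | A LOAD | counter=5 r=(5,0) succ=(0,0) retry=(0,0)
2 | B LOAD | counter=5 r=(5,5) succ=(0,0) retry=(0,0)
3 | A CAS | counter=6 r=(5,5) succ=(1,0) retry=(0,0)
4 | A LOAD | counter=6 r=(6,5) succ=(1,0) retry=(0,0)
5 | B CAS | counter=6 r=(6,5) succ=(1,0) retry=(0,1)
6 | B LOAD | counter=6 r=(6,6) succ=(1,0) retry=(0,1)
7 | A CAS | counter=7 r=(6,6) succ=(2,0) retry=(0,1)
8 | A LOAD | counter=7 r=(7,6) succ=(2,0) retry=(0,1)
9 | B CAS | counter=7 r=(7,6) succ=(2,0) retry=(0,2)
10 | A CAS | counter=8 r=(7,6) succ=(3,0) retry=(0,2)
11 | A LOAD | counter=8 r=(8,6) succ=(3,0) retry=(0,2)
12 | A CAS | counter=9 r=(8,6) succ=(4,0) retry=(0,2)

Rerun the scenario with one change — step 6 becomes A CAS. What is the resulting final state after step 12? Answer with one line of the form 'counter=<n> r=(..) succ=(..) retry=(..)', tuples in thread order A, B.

(re-executing from step 6 with the substitution; state before step 6: counter=6 r=(6,5) succ=(1,0) retry=(0,1))
6 | A CAS | counter=7 r=(6,5) succ=(2,0) retry=(0,1)
7 | A CAS | counter=7 r=(6,5) succ=(2,0) retry=(1,1)
8 | A LOAD | counter=7 r=(7,5) succ=(2,0) retry=(1,1)
9 | B CAS | counter=7 r=(7,5) succ=(2,0) retry=(1,2)
10 | A CAS | counter=8 r=(7,5) succ=(3,0) retry=(1,2)
11 | A LOAD | counter=8 r=(8,5) succ=(3,0) retry=(1,2)
12 | A CAS | counter=9 r=(8,5) succ=(4,0) retry=(1,2)

counter=9 r=(8,5) succ=(4,0) retry=(1,2)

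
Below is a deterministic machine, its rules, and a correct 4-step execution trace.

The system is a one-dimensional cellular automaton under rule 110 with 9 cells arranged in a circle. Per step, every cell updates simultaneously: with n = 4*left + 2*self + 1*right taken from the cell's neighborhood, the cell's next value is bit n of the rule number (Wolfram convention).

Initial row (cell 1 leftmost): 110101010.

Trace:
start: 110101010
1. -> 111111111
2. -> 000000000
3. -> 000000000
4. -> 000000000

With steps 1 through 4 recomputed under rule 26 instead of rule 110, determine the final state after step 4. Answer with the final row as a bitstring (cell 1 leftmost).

(re-executing steps 1..4 under rule 26; state before step 1: 110101010)
1. -> 100000000
2. -> 010000001
3. -> 001000010
4. -> 010100101

010100101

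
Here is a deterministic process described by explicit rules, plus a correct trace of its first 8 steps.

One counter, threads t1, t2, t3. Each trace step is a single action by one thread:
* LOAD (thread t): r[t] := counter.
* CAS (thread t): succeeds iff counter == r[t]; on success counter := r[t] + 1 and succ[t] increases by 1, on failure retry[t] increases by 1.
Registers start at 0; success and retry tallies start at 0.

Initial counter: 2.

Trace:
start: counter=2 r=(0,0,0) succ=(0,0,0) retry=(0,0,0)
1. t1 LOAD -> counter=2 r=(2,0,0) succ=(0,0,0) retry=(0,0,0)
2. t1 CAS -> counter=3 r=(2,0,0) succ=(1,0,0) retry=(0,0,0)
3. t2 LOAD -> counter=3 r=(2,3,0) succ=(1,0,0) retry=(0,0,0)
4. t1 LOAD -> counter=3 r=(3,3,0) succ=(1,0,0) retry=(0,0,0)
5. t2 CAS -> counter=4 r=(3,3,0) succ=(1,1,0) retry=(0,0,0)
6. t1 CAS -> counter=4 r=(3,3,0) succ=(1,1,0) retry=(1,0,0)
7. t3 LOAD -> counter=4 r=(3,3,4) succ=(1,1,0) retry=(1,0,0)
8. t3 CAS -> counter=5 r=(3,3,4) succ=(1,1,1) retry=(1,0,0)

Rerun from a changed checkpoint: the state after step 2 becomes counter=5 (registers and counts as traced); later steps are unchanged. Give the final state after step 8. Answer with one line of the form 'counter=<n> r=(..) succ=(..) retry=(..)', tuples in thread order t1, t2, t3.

counter=7 r=(5,5,6) succ=(1,1,1) retry=(1,0,0)

state after step 2 := counter=5 r=(2,0,0) succ=(1,0,0) retry=(0,0,0)
3. t2 LOAD -> counter=5 r=(2,5,0) succ=(1,0,0) retry=(0,0,0)
4. t1 LOAD -> counter=5 r=(5,5,0) succ=(1,0,0) retry=(0,0,0)
5. t2 CAS -> counter=6 r=(5,5,0) succ=(1,1,0) retry=(0,0,0)
6. t1 CAS -> counter=6 r=(5,5,0) succ=(1,1,0) retry=(1,0,0)
7. t3 LOAD -> counter=6 r=(5,5,6) succ=(1,1,0) retry=(1,0,0)
8. t3 CAS -> counter=7 r=(5,5,6) succ=(1,1,1) retry=(1,0,0)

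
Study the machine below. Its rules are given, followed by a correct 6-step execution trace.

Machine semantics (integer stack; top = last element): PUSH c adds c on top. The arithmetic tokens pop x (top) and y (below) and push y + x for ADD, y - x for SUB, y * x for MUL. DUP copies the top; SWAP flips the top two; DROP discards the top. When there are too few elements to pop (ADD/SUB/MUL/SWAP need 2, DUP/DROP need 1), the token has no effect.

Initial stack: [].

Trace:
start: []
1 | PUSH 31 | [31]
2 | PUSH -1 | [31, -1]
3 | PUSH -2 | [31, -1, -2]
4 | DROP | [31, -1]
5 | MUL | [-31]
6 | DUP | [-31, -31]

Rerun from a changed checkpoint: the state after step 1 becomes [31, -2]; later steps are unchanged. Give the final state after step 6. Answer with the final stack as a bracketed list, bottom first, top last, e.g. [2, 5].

[31, 2, 2]

state after step 1 := [31, -2]
2 | PUSH -1 | [31, -2, -1]
3 | PUSH -2 | [31, -2, -1, -2]
4 | DROP | [31, -2, -1]
5 | MUL | [31, 2]
6 | DUP | [31, 2, 2]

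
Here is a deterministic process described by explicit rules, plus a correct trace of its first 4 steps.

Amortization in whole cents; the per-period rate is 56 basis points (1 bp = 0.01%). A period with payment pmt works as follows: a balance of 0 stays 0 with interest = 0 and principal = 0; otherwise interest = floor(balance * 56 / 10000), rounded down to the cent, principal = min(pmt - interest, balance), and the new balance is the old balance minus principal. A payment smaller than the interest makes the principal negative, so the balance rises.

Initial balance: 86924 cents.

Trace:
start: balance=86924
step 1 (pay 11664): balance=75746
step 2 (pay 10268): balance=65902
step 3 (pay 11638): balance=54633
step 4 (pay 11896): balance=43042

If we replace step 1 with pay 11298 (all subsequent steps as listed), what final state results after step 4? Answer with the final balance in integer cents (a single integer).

43415

(re-executing from step 1 with the substitution; state before step 1: balance=86924)
step 1 (pay 11298): balance=76112
step 2 (pay 10268): balance=66270
step 3 (pay 11638): balance=55003
step 4 (pay 11896): balance=43415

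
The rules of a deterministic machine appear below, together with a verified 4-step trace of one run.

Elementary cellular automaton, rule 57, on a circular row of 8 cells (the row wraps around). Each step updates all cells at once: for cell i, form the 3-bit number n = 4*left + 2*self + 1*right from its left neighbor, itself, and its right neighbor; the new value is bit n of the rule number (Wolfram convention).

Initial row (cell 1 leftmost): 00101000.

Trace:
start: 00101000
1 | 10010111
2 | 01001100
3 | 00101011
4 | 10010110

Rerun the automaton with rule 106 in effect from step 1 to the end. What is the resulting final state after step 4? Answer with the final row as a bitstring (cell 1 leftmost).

10000010

(re-executing steps 1..4 under rule 106; state before step 1: 00101000)
1 | 01010000
2 | 10100000
3 | 01000001
4 | 10000010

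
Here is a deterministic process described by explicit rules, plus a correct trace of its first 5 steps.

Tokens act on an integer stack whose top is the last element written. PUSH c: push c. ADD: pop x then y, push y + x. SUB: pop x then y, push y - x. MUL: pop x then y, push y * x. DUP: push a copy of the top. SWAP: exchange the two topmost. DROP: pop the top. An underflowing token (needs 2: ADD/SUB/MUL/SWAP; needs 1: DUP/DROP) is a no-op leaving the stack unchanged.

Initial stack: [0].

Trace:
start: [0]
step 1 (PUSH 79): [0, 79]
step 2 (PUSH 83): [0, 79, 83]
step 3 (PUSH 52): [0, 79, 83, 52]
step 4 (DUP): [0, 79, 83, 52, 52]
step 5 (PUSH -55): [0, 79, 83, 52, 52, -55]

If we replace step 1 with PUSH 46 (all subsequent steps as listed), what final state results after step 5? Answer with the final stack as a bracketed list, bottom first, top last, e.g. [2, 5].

[0, 46, 83, 52, 52, -55]

(re-executing from step 1 with the substitution; state before step 1: [0])
step 1 (PUSH 46): [0, 46]
step 2 (PUSH 83): [0, 46, 83]
step 3 (PUSH 52): [0, 46, 83, 52]
step 4 (DUP): [0, 46, 83, 52, 52]
step 5 (PUSH -55): [0, 46, 83, 52, 52, -55]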